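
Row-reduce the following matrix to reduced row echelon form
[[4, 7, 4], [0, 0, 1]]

[[1, 7/4, 0], [0, 0, 1]]

R1 → 1/4·R1
  [ 1  7/4  1 ]
  [ 0    0  1 ]
R1 → R1 − R2
  [ 1  7/4  0 ]
  [ 0    0  1 ]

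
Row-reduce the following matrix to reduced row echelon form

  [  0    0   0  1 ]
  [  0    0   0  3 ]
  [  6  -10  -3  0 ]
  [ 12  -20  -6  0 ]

r1 ↔ r3
  [  6  -10  -3  0 ]
  [  0    0   0  3 ]
  [  0    0   0  1 ]
  [ 12  -20  -6  0 ]
r1 -> 1/6·r1
  [  1  -5/3  -1/2  0 ]
  [  0     0     0  3 ]
  [  0     0     0  1 ]
  [ 12   -20    -6  0 ]
r4 -> r4 − 12·r1
  [ 1  -5/3  -1/2  0 ]
  [ 0     0     0  3 ]
  [ 0     0     0  1 ]
  [ 0     0     0  0 ]
r2 -> 1/3·r2
  [ 1  -5/3  -1/2  0 ]
  [ 0     0     0  1 ]
  [ 0     0     0  1 ]
  [ 0     0     0  0 ]
r3 -> r3 − r2
  [ 1  -5/3  -1/2  0 ]
  [ 0     0     0  1 ]
  [ 0     0     0  0 ]
  [ 0     0     0  0 ]

[[1, -5/3, -1/2, 0], [0, 0, 0, 1], [0, 0, 0, 0], [0, 0, 0, 0]]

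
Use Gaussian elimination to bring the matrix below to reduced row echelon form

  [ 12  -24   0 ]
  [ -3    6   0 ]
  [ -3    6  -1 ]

R1 := 1/12·R1
R2 := R2 + 3·R1
R3 := R3 + 3·R1
R2 ↔ R3
R2 := -1·R2

[[1, -2, 0], [0, 0, 1], [0, 0, 0]]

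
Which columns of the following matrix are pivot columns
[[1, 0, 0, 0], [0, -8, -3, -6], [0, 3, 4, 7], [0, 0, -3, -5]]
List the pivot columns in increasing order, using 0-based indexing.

Multiply R2 by -1/8.
  [ 1  0    0    0 ]
  [ 0  1  3/8  3/4 ]
  [ 0  3    4    7 ]
  [ 0  0   -3   -5 ]
Subtract 3 times R2 from R3.
  [ 1  0     0     0 ]
  [ 0  1   3/8   3/4 ]
  [ 0  0  23/8  19/4 ]
  [ 0  0    -3    -5 ]
Multiply R3 by 8/23.
  [ 1  0    0      0 ]
  [ 0  1  3/8    3/4 ]
  [ 0  0    1  38/23 ]
  [ 0  0   -3     -5 ]
Add 3 times R3 to R4.
  [ 1  0    0      0 ]
  [ 0  1  3/8    3/4 ]
  [ 0  0    1  38/23 ]
  [ 0  0    0  -1/23 ]
Multiply R4 by -23.
  [ 1  0    0      0 ]
  [ 0  1  3/8    3/4 ]
  [ 0  0    1  38/23 ]
  [ 0  0    0      1 ]
Subtract 38/23 times R4 from R3.
  [ 1  0    0    0 ]
  [ 0  1  3/8  3/4 ]
  [ 0  0    1    0 ]
  [ 0  0    0    1 ]
Subtract 3/4 times R4 from R2.
  [ 1  0    0  0 ]
  [ 0  1  3/8  0 ]
  [ 0  0    1  0 ]
  [ 0  0    0  1 ]
Subtract 3/8 times R3 from R2.
  [ 1  0  0  0 ]
  [ 0  1  0  0 ]
  [ 0  0  1  0 ]
  [ 0  0  0  1 ]
Pivot columns are the columns containing a leading 1.

0, 1, 2, 3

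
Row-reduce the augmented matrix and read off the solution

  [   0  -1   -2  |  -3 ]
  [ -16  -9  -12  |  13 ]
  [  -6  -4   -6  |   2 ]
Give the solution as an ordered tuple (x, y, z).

(-1, -5, 4)

R1 ↔ R2
  [ -16  -9  -12  |  13 ]
  [   0  -1   -2  |  -3 ]
  [  -6  -4   -6  |   2 ]
R1 := -1/16·R1
  [  1  9/16  3/4  |  -13/16 ]
  [  0    -1   -2  |      -3 ]
  [ -6    -4   -6  |       2 ]
R3 := R3 + 6·R1
  [ 1  9/16   3/4  |  -13/16 ]
  [ 0    -1    -2  |      -3 ]
  [ 0  -5/8  -3/2  |   -23/8 ]
R2 := -1·R2
  [ 1  9/16   3/4  |  -13/16 ]
  [ 0     1     2  |       3 ]
  [ 0  -5/8  -3/2  |   -23/8 ]
R3 := R3 + 5/8·R2
  [ 1  9/16   3/4  |  -13/16 ]
  [ 0     1     2  |       3 ]
  [ 0     0  -1/4  |      -1 ]
R3 := -4·R3
  [ 1  9/16  3/4  |  -13/16 ]
  [ 0     1    2  |       3 ]
  [ 0     0    1  |       4 ]
R2 := R2 − 2·R3
  [ 1  9/16  3/4  |  -13/16 ]
  [ 0     1    0  |      -5 ]
  [ 0     0    1  |       4 ]
R1 := R1 − 3/4·R3
  [ 1  9/16  0  |  -61/16 ]
  [ 0     1  0  |      -5 ]
  [ 0     0  1  |       4 ]
R1 := R1 − 9/16·R2
  [ 1  0  0  |  -1 ]
  [ 0  1  0  |  -5 ]
  [ 0  0  1  |   4 ]
Reading off the last column: x = -1, y = -5, z = 4.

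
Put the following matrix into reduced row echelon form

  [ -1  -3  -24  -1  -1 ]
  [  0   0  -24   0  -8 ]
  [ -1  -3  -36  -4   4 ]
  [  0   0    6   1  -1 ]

[[1, 3, 0, 0, -4], [0, 0, 1, 0, 1/3], [0, 0, 0, 1, -3], [0, 0, 0, 0, 0]]

ρ1 := -1·ρ1
  [  1   3   24   1   1 ]
  [  0   0  -24   0  -8 ]
  [ -1  -3  -36  -4   4 ]
  [  0   0    6   1  -1 ]
ρ3 := ρ3 + ρ1
  [ 1  3   24   1   1 ]
  [ 0  0  -24   0  -8 ]
  [ 0  0  -12  -3   5 ]
  [ 0  0    6   1  -1 ]
ρ2 := -1/24·ρ2
  [ 1  3   24   1    1 ]
  [ 0  0    1   0  1/3 ]
  [ 0  0  -12  -3    5 ]
  [ 0  0    6   1   -1 ]
ρ3 := ρ3 + 12·ρ2
  [ 1  3  24   1    1 ]
  [ 0  0   1   0  1/3 ]
  [ 0  0   0  -3    9 ]
  [ 0  0   6   1   -1 ]
ρ4 := ρ4 − 6·ρ2
  [ 1  3  24   1    1 ]
  [ 0  0   1   0  1/3 ]
  [ 0  0   0  -3    9 ]
  [ 0  0   0   1   -3 ]
ρ3 := -1/3·ρ3
  [ 1  3  24  1    1 ]
  [ 0  0   1  0  1/3 ]
  [ 0  0   0  1   -3 ]
  [ 0  0   0  1   -3 ]
ρ4 := ρ4 − ρ3
  [ 1  3  24  1    1 ]
  [ 0  0   1  0  1/3 ]
  [ 0  0   0  1   -3 ]
  [ 0  0   0  0    0 ]
ρ1 := ρ1 − ρ3
  [ 1  3  24  0    4 ]
  [ 0  0   1  0  1/3 ]
  [ 0  0   0  1   -3 ]
  [ 0  0   0  0    0 ]
ρ1 := ρ1 − 24·ρ2
  [ 1  3  0  0   -4 ]
  [ 0  0  1  0  1/3 ]
  [ 0  0  0  1   -3 ]
  [ 0  0  0  0    0 ]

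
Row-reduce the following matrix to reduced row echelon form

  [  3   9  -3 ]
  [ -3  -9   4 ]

[[1, 3, 0], [0, 0, 1]]

R1 := 1/3·R1
  [  1   3  -1 ]
  [ -3  -9   4 ]
R2 := R2 + 3·R1
  [ 1  3  -1 ]
  [ 0  0   1 ]
R1 := R1 + R2
  [ 1  3  0 ]
  [ 0  0  1 ]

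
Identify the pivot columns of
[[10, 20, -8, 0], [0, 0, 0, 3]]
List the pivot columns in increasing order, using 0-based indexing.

r1 := 1/10·r1
  [ 1  2  -4/5  0 ]
  [ 0  0     0  3 ]
r2 := 1/3·r2
  [ 1  2  -4/5  0 ]
  [ 0  0     0  1 ]
Pivot columns are the columns containing a leading 1.

0, 3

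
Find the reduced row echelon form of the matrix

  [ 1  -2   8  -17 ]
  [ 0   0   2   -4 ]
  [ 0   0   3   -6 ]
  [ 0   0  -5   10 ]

[[1, -2, 0, -1], [0, 0, 1, -2], [0, 0, 0, 0], [0, 0, 0, 0]]

ρ2 ← 1/2·ρ2
  [ 1  -2   8  -17 ]
  [ 0   0   1   -2 ]
  [ 0   0   3   -6 ]
  [ 0   0  -5   10 ]
ρ3 ← ρ3 − 3·ρ2
  [ 1  -2   8  -17 ]
  [ 0   0   1   -2 ]
  [ 0   0   0    0 ]
  [ 0   0  -5   10 ]
ρ4 ← ρ4 + 5·ρ2
  [ 1  -2  8  -17 ]
  [ 0   0  1   -2 ]
  [ 0   0  0    0 ]
  [ 0   0  0    0 ]
ρ1 ← ρ1 − 8·ρ2
  [ 1  -2  0  -1 ]
  [ 0   0  1  -2 ]
  [ 0   0  0   0 ]
  [ 0   0  0   0 ]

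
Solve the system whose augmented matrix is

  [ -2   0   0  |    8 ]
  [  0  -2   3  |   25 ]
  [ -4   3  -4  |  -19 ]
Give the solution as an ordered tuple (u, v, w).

(-4, -5, 5)

R1 := -1/2·R1
  [  1   0   0  |   -4 ]
  [  0  -2   3  |   25 ]
  [ -4   3  -4  |  -19 ]
R3 := R3 + 4·R1
  [ 1   0   0  |   -4 ]
  [ 0  -2   3  |   25 ]
  [ 0   3  -4  |  -35 ]
R2 := -1/2·R2
  [ 1  0     0  |     -4 ]
  [ 0  1  -3/2  |  -25/2 ]
  [ 0  3    -4  |    -35 ]
R3 := R3 − 3·R2
  [ 1  0     0  |     -4 ]
  [ 0  1  -3/2  |  -25/2 ]
  [ 0  0   1/2  |    5/2 ]
R3 := 2·R3
  [ 1  0     0  |     -4 ]
  [ 0  1  -3/2  |  -25/2 ]
  [ 0  0     1  |      5 ]
R2 := R2 + 3/2·R3
  [ 1  0  0  |  -4 ]
  [ 0  1  0  |  -5 ]
  [ 0  0  1  |   5 ]
Reading off the last column: u = -4, v = -5, w = 5.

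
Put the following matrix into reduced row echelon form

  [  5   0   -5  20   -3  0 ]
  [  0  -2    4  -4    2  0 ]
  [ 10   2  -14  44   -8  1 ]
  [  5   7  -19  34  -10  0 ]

Multiply ρ1 by 1/5.
  [  1   0   -1   4  -3/5  0 ]
  [  0  -2    4  -4     2  0 ]
  [ 10   2  -14  44    -8  1 ]
  [  5   7  -19  34   -10  0 ]
Subtract 10 times ρ1 from ρ3.
  [ 1   0   -1   4  -3/5  0 ]
  [ 0  -2    4  -4     2  0 ]
  [ 0   2   -4   4    -2  1 ]
  [ 5   7  -19  34   -10  0 ]
Subtract 5 times ρ1 from ρ4.
  [ 1   0   -1   4  -3/5  0 ]
  [ 0  -2    4  -4     2  0 ]
  [ 0   2   -4   4    -2  1 ]
  [ 0   7  -14  14    -7  0 ]
Multiply ρ2 by -1/2.
  [ 1  0   -1   4  -3/5  0 ]
  [ 0  1   -2   2    -1  0 ]
  [ 0  2   -4   4    -2  1 ]
  [ 0  7  -14  14    -7  0 ]
Subtract 2 times ρ2 from ρ3.
  [ 1  0   -1   4  -3/5  0 ]
  [ 0  1   -2   2    -1  0 ]
  [ 0  0    0   0     0  1 ]
  [ 0  7  -14  14    -7  0 ]
Subtract 7 times ρ2 from ρ4.
  [ 1  0  -1  4  -3/5  0 ]
  [ 0  1  -2  2    -1  0 ]
  [ 0  0   0  0     0  1 ]
  [ 0  0   0  0     0  0 ]

[[1, 0, -1, 4, -3/5, 0], [0, 1, -2, 2, -1, 0], [0, 0, 0, 0, 0, 1], [0, 0, 0, 0, 0, 0]]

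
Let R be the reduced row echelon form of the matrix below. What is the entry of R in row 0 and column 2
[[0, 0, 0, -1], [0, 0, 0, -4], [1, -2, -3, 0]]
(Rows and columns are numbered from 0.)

r1 <=> r3
  [ 1  -2  -3   0 ]
  [ 0   0   0  -4 ]
  [ 0   0   0  -1 ]
r2 := -1/4·r2
  [ 1  -2  -3   0 ]
  [ 0   0   0   1 ]
  [ 0   0   0  -1 ]
r3 := r3 + r2
  [ 1  -2  -3  0 ]
  [ 0   0   0  1 ]
  [ 0   0   0  0 ]

-3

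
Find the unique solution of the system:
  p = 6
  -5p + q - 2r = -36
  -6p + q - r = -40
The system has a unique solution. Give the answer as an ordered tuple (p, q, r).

Form the augmented matrix and row-reduce:
  [  1  0   0  |    6 ]
  [ -5  1  -2  |  -36 ]
  [ -6  1  -1  |  -40 ]
R2 -> R2 + 5·R1
  [  1  0   0  |    6 ]
  [  0  1  -2  |   -6 ]
  [ -6  1  -1  |  -40 ]
R3 -> R3 + 6·R1
  [ 1  0   0  |   6 ]
  [ 0  1  -2  |  -6 ]
  [ 0  1  -1  |  -4 ]
R3 -> R3 − R2
  [ 1  0   0  |   6 ]
  [ 0  1  -2  |  -6 ]
  [ 0  0   1  |   2 ]
R2 -> R2 + 2·R3
  [ 1  0  0  |   6 ]
  [ 0  1  0  |  -2 ]
  [ 0  0  1  |   2 ]
Reading off the last column: p = 6, q = -2, r = 2.

(6, -2, 2)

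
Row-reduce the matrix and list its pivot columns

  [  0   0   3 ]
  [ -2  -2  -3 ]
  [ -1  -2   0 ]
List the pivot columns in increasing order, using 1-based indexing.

1, 2, 3

R1 <-> R2
  [ -2  -2  -3 ]
  [  0   0   3 ]
  [ -1  -2   0 ]
R1 ← -1/2·R1
  [  1   1  3/2 ]
  [  0   0    3 ]
  [ -1  -2    0 ]
R3 ← R3 + R1
  [ 1   1  3/2 ]
  [ 0   0    3 ]
  [ 0  -1  3/2 ]
R2 <-> R3
  [ 1   1  3/2 ]
  [ 0  -1  3/2 ]
  [ 0   0    3 ]
R2 ← -1·R2
  [ 1  1   3/2 ]
  [ 0  1  -3/2 ]
  [ 0  0     3 ]
R3 ← 1/3·R3
  [ 1  1   3/2 ]
  [ 0  1  -3/2 ]
  [ 0  0     1 ]
R2 ← R2 + 3/2·R3
  [ 1  1  3/2 ]
  [ 0  1    0 ]
  [ 0  0    1 ]
R1 ← R1 − 3/2·R3
  [ 1  1  0 ]
  [ 0  1  0 ]
  [ 0  0  1 ]
R1 ← R1 − R2
  [ 1  0  0 ]
  [ 0  1  0 ]
  [ 0  0  1 ]
Pivot columns are the columns containing a leading 1.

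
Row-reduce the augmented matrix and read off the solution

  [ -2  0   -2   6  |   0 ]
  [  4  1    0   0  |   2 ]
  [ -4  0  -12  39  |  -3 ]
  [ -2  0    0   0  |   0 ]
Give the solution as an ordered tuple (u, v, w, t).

(0, 2, -3, -1)

R1 → -1/2·R1
  [  1  0    1  -3  |   0 ]
  [  4  1    0   0  |   2 ]
  [ -4  0  -12  39  |  -3 ]
  [ -2  0    0   0  |   0 ]
R2 → R2 − 4·R1
  [  1  0    1  -3  |   0 ]
  [  0  1   -4  12  |   2 ]
  [ -4  0  -12  39  |  -3 ]
  [ -2  0    0   0  |   0 ]
R3 → R3 + 4·R1
  [  1  0   1  -3  |   0 ]
  [  0  1  -4  12  |   2 ]
  [  0  0  -8  27  |  -3 ]
  [ -2  0   0   0  |   0 ]
R4 → R4 + 2·R1
  [ 1  0   1  -3  |   0 ]
  [ 0  1  -4  12  |   2 ]
  [ 0  0  -8  27  |  -3 ]
  [ 0  0   2  -6  |   0 ]
R3 → -1/8·R3
  [ 1  0   1     -3  |    0 ]
  [ 0  1  -4     12  |    2 ]
  [ 0  0   1  -27/8  |  3/8 ]
  [ 0  0   2     -6  |    0 ]
R4 → R4 − 2·R3
  [ 1  0   1     -3  |     0 ]
  [ 0  1  -4     12  |     2 ]
  [ 0  0   1  -27/8  |   3/8 ]
  [ 0  0   0    3/4  |  -3/4 ]
R4 → 4/3·R4
  [ 1  0   1     -3  |    0 ]
  [ 0  1  -4     12  |    2 ]
  [ 0  0   1  -27/8  |  3/8 ]
  [ 0  0   0      1  |   -1 ]
R3 → R3 + 27/8·R4
  [ 1  0   1  -3  |   0 ]
  [ 0  1  -4  12  |   2 ]
  [ 0  0   1   0  |  -3 ]
  [ 0  0   0   1  |  -1 ]
R2 → R2 − 12·R4
  [ 1  0   1  -3  |   0 ]
  [ 0  1  -4   0  |  14 ]
  [ 0  0   1   0  |  -3 ]
  [ 0  0   0   1  |  -1 ]
R1 → R1 + 3·R4
  [ 1  0   1  0  |  -3 ]
  [ 0  1  -4  0  |  14 ]
  [ 0  0   1  0  |  -3 ]
  [ 0  0   0  1  |  -1 ]
R2 → R2 + 4·R3
  [ 1  0  1  0  |  -3 ]
  [ 0  1  0  0  |   2 ]
  [ 0  0  1  0  |  -3 ]
  [ 0  0  0  1  |  -1 ]
R1 → R1 − R3
  [ 1  0  0  0  |   0 ]
  [ 0  1  0  0  |   2 ]
  [ 0  0  1  0  |  -3 ]
  [ 0  0  0  1  |  -1 ]
Reading off the last column: u = 0, v = 2, w = -3, t = -1.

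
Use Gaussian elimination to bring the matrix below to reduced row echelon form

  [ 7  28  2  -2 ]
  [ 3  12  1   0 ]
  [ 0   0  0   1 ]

[[1, 4, 0, 0], [0, 0, 1, 0], [0, 0, 0, 1]]

R1 -> 1/7·R1
  [ 1   4  2/7  -2/7 ]
  [ 3  12    1     0 ]
  [ 0   0    0     1 ]
R2 -> R2 − 3·R1
  [ 1  4  2/7  -2/7 ]
  [ 0  0  1/7   6/7 ]
  [ 0  0    0     1 ]
R2 -> 7·R2
  [ 1  4  2/7  -2/7 ]
  [ 0  0    1     6 ]
  [ 0  0    0     1 ]
R2 -> R2 − 6·R3
  [ 1  4  2/7  -2/7 ]
  [ 0  0    1     0 ]
  [ 0  0    0     1 ]
R1 -> R1 + 2/7·R3
  [ 1  4  2/7  0 ]
  [ 0  0    1  0 ]
  [ 0  0    0  1 ]
R1 -> R1 − 2/7·R2
  [ 1  4  0  0 ]
  [ 0  0  1  0 ]
  [ 0  0  0  1 ]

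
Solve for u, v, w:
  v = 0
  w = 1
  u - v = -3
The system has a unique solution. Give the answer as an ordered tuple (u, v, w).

(-3, 0, 1)

Form the augmented matrix and row-reduce:
  [ 0   1  0  |   0 ]
  [ 0   0  1  |   1 ]
  [ 1  -1  0  |  -3 ]
r1 <-> r3
  [ 1  -1  0  |  -3 ]
  [ 0   0  1  |   1 ]
  [ 0   1  0  |   0 ]
r2 <-> r3
  [ 1  -1  0  |  -3 ]
  [ 0   1  0  |   0 ]
  [ 0   0  1  |   1 ]
r1 -> r1 + r2
  [ 1  0  0  |  -3 ]
  [ 0  1  0  |   0 ]
  [ 0  0  1  |   1 ]
Reading off the last column: u = -3, v = 0, w = 1.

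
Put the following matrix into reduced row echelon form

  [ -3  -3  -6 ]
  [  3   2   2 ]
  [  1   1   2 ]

[[1, 0, -2], [0, 1, 4], [0, 0, 0]]

r1 := -1/3·r1
  [ 1  1  2 ]
  [ 3  2  2 ]
  [ 1  1  2 ]
r2 := r2 − 3·r1
  [ 1   1   2 ]
  [ 0  -1  -4 ]
  [ 1   1   2 ]
r3 := r3 − r1
  [ 1   1   2 ]
  [ 0  -1  -4 ]
  [ 0   0   0 ]
r2 := -1·r2
  [ 1  1  2 ]
  [ 0  1  4 ]
  [ 0  0  0 ]
r1 := r1 − r2
  [ 1  0  -2 ]
  [ 0  1   4 ]
  [ 0  0   0 ]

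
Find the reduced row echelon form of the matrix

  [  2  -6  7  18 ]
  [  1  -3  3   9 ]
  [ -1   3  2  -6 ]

R1 := 1/2·R1
  [  1  -3  7/2   9 ]
  [  1  -3    3   9 ]
  [ -1   3    2  -6 ]
R2 := R2 − R1
  [  1  -3   7/2   9 ]
  [  0   0  -1/2   0 ]
  [ -1   3     2  -6 ]
R3 := R3 + R1
  [ 1  -3   7/2  9 ]
  [ 0   0  -1/2  0 ]
  [ 0   0  11/2  3 ]
R2 := -2·R2
  [ 1  -3   7/2  9 ]
  [ 0   0     1  0 ]
  [ 0   0  11/2  3 ]
R3 := R3 − 11/2·R2
  [ 1  -3  7/2  9 ]
  [ 0   0    1  0 ]
  [ 0   0    0  3 ]
R3 := 1/3·R3
  [ 1  -3  7/2  9 ]
  [ 0   0    1  0 ]
  [ 0   0    0  1 ]
R1 := R1 − 9·R3
  [ 1  -3  7/2  0 ]
  [ 0   0    1  0 ]
  [ 0   0    0  1 ]
R1 := R1 − 7/2·R2
  [ 1  -3  0  0 ]
  [ 0   0  1  0 ]
  [ 0   0  0  1 ]

[[1, -3, 0, 0], [0, 0, 1, 0], [0, 0, 0, 1]]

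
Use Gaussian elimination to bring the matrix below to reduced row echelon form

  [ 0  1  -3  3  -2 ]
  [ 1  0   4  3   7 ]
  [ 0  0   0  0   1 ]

Swap ρ1 and ρ2.
  [ 1  0   4  3   7 ]
  [ 0  1  -3  3  -2 ]
  [ 0  0   0  0   1 ]
Add 2 times ρ3 to ρ2.
  [ 1  0   4  3  7 ]
  [ 0  1  -3  3  0 ]
  [ 0  0   0  0  1 ]
Subtract 7 times ρ3 from ρ1.
  [ 1  0   4  3  0 ]
  [ 0  1  -3  3  0 ]
  [ 0  0   0  0  1 ]

[[1, 0, 4, 3, 0], [0, 1, -3, 3, 0], [0, 0, 0, 0, 1]]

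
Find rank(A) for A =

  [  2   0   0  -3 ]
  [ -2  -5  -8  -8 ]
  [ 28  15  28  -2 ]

rank = 3

r1 -> 1/2·r1
  [  1   0   0  -3/2 ]
  [ -2  -5  -8    -8 ]
  [ 28  15  28    -2 ]
r2 -> r2 + 2·r1
  [  1   0   0  -3/2 ]
  [  0  -5  -8   -11 ]
  [ 28  15  28    -2 ]
r3 -> r3 − 28·r1
  [ 1   0   0  -3/2 ]
  [ 0  -5  -8   -11 ]
  [ 0  15  28    40 ]
r2 -> -1/5·r2
  [ 1   0    0  -3/2 ]
  [ 0   1  8/5  11/5 ]
  [ 0  15   28    40 ]
r3 -> r3 − 15·r2
  [ 1  0    0  -3/2 ]
  [ 0  1  8/5  11/5 ]
  [ 0  0    4     7 ]
r3 -> 1/4·r3
  [ 1  0    0  -3/2 ]
  [ 0  1  8/5  11/5 ]
  [ 0  0    1   7/4 ]
r2 -> r2 − 8/5·r3
  [ 1  0  0  -3/2 ]
  [ 0  1  0  -3/5 ]
  [ 0  0  1   7/4 ]
The reduced form has 3 nonzero rows.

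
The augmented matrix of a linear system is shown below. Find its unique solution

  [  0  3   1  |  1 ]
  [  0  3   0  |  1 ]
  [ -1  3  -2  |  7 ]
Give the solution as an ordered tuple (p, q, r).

(-6, 1/3, 0)

R1 <-> R3
  [ -1  3  -2  |  7 ]
  [  0  3   0  |  1 ]
  [  0  3   1  |  1 ]
R1 → -1·R1
  [ 1  -3  2  |  -7 ]
  [ 0   3  0  |   1 ]
  [ 0   3  1  |   1 ]
R2 → 1/3·R2
  [ 1  -3  2  |   -7 ]
  [ 0   1  0  |  1/3 ]
  [ 0   3  1  |    1 ]
R3 → R3 − 3·R2
  [ 1  -3  2  |   -7 ]
  [ 0   1  0  |  1/3 ]
  [ 0   0  1  |    0 ]
R1 → R1 − 2·R3
  [ 1  -3  0  |   -7 ]
  [ 0   1  0  |  1/3 ]
  [ 0   0  1  |    0 ]
R1 → R1 + 3·R2
  [ 1  0  0  |   -6 ]
  [ 0  1  0  |  1/3 ]
  [ 0  0  1  |    0 ]
Reading off the last column: p = -6, q = 1/3, r = 0.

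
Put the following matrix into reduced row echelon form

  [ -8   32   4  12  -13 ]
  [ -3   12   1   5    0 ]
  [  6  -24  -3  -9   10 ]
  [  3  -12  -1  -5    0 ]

[[1, -4, 0, -2, 0], [0, 0, 1, -1, 0], [0, 0, 0, 0, 1], [0, 0, 0, 0, 0]]

r1 -> -1/8·r1
  [  1   -4  -1/2  -3/2  13/8 ]
  [ -3   12     1     5     0 ]
  [  6  -24    -3    -9    10 ]
  [  3  -12    -1    -5     0 ]
r2 -> r2 + 3·r1
  [ 1   -4  -1/2  -3/2  13/8 ]
  [ 0    0  -1/2   1/2  39/8 ]
  [ 6  -24    -3    -9    10 ]
  [ 3  -12    -1    -5     0 ]
r3 -> r3 − 6·r1
  [ 1   -4  -1/2  -3/2  13/8 ]
  [ 0    0  -1/2   1/2  39/8 ]
  [ 0    0     0     0   1/4 ]
  [ 3  -12    -1    -5     0 ]
r4 -> r4 − 3·r1
  [ 1  -4  -1/2  -3/2   13/8 ]
  [ 0   0  -1/2   1/2   39/8 ]
  [ 0   0     0     0    1/4 ]
  [ 0   0   1/2  -1/2  -39/8 ]
r2 -> -2·r2
  [ 1  -4  -1/2  -3/2   13/8 ]
  [ 0   0     1    -1  -39/4 ]
  [ 0   0     0     0    1/4 ]
  [ 0   0   1/2  -1/2  -39/8 ]
r4 -> r4 − 1/2·r2
  [ 1  -4  -1/2  -3/2   13/8 ]
  [ 0   0     1    -1  -39/4 ]
  [ 0   0     0     0    1/4 ]
  [ 0   0     0     0      0 ]
r3 -> 4·r3
  [ 1  -4  -1/2  -3/2   13/8 ]
  [ 0   0     1    -1  -39/4 ]
  [ 0   0     0     0      1 ]
  [ 0   0     0     0      0 ]
r2 -> r2 + 39/4·r3
  [ 1  -4  -1/2  -3/2  13/8 ]
  [ 0   0     1    -1     0 ]
  [ 0   0     0     0     1 ]
  [ 0   0     0     0     0 ]
r1 -> r1 − 13/8·r3
  [ 1  -4  -1/2  -3/2  0 ]
  [ 0   0     1    -1  0 ]
  [ 0   0     0     0  1 ]
  [ 0   0     0     0  0 ]
r1 -> r1 + 1/2·r2
  [ 1  -4  0  -2  0 ]
  [ 0   0  1  -1  0 ]
  [ 0   0  0   0  1 ]
  [ 0   0  0   0  0 ]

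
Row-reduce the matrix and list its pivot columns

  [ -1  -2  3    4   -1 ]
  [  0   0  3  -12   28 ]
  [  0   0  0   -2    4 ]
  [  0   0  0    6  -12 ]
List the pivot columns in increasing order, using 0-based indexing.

0, 2, 3

R1 -> -1·R1
  [ 1  2  -3   -4    1 ]
  [ 0  0   3  -12   28 ]
  [ 0  0   0   -2    4 ]
  [ 0  0   0    6  -12 ]
R2 -> 1/3·R2
  [ 1  2  -3  -4     1 ]
  [ 0  0   1  -4  28/3 ]
  [ 0  0   0  -2     4 ]
  [ 0  0   0   6   -12 ]
R3 -> -1/2·R3
  [ 1  2  -3  -4     1 ]
  [ 0  0   1  -4  28/3 ]
  [ 0  0   0   1    -2 ]
  [ 0  0   0   6   -12 ]
R4 -> R4 − 6·R3
  [ 1  2  -3  -4     1 ]
  [ 0  0   1  -4  28/3 ]
  [ 0  0   0   1    -2 ]
  [ 0  0   0   0     0 ]
R2 -> R2 + 4·R3
  [ 1  2  -3  -4    1 ]
  [ 0  0   1   0  4/3 ]
  [ 0  0   0   1   -2 ]
  [ 0  0   0   0    0 ]
R1 -> R1 + 4·R3
  [ 1  2  -3  0   -7 ]
  [ 0  0   1  0  4/3 ]
  [ 0  0   0  1   -2 ]
  [ 0  0   0  0    0 ]
R1 -> R1 + 3·R2
  [ 1  2  0  0   -3 ]
  [ 0  0  1  0  4/3 ]
  [ 0  0  0  1   -2 ]
  [ 0  0  0  0    0 ]
Pivot columns are the columns containing a leading 1.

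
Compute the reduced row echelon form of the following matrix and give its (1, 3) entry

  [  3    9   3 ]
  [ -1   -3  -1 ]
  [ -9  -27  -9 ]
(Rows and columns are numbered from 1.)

R1 := 1/3·R1
  [  1    3   1 ]
  [ -1   -3  -1 ]
  [ -9  -27  -9 ]
R2 := R2 + R1
  [  1    3   1 ]
  [  0    0   0 ]
  [ -9  -27  -9 ]
R3 := R3 + 9·R1
  [ 1  3  1 ]
  [ 0  0  0 ]
  [ 0  0  0 ]

1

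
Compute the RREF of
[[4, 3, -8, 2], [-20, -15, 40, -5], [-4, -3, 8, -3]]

[[1, 3/4, -2, 0], [0, 0, 0, 1], [0, 0, 0, 0]]

R1 ← 1/4·R1
  [   1  3/4  -2  1/2 ]
  [ -20  -15  40   -5 ]
  [  -4   -3   8   -3 ]
R2 ← R2 + 20·R1
  [  1  3/4  -2  1/2 ]
  [  0    0   0    5 ]
  [ -4   -3   8   -3 ]
R3 ← R3 + 4·R1
  [ 1  3/4  -2  1/2 ]
  [ 0    0   0    5 ]
  [ 0    0   0   -1 ]
R2 ← 1/5·R2
  [ 1  3/4  -2  1/2 ]
  [ 0    0   0    1 ]
  [ 0    0   0   -1 ]
R3 ← R3 + R2
  [ 1  3/4  -2  1/2 ]
  [ 0    0   0    1 ]
  [ 0    0   0    0 ]
R1 ← R1 − 1/2·R2
  [ 1  3/4  -2  0 ]
  [ 0    0   0  1 ]
  [ 0    0   0  0 ]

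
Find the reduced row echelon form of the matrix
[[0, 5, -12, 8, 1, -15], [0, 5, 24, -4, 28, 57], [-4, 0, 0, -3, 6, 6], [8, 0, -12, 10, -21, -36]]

R1 <-> R3
  [ -4  0    0  -3    6    6 ]
  [  0  5   24  -4   28   57 ]
  [  0  5  -12   8    1  -15 ]
  [  8  0  -12  10  -21  -36 ]
R1 → -1/4·R1
  [ 1  0    0  3/4  -3/2  -3/2 ]
  [ 0  5   24   -4    28    57 ]
  [ 0  5  -12    8     1   -15 ]
  [ 8  0  -12   10   -21   -36 ]
R4 → R4 − 8·R1
  [ 1  0    0  3/4  -3/2  -3/2 ]
  [ 0  5   24   -4    28    57 ]
  [ 0  5  -12    8     1   -15 ]
  [ 0  0  -12    4    -9   -24 ]
R2 → 1/5·R2
  [ 1  0     0   3/4  -3/2  -3/2 ]
  [ 0  1  24/5  -4/5  28/5  57/5 ]
  [ 0  5   -12     8     1   -15 ]
  [ 0  0   -12     4    -9   -24 ]
R3 → R3 − 5·R2
  [ 1  0     0   3/4  -3/2  -3/2 ]
  [ 0  1  24/5  -4/5  28/5  57/5 ]
  [ 0  0   -36    12   -27   -72 ]
  [ 0  0   -12     4    -9   -24 ]
R3 → -1/36·R3
  [ 1  0     0   3/4  -3/2  -3/2 ]
  [ 0  1  24/5  -4/5  28/5  57/5 ]
  [ 0  0     1  -1/3   3/4     2 ]
  [ 0  0   -12     4    -9   -24 ]
R4 → R4 + 12·R3
  [ 1  0     0   3/4  -3/2  -3/2 ]
  [ 0  1  24/5  -4/5  28/5  57/5 ]
  [ 0  0     1  -1/3   3/4     2 ]
  [ 0  0     0     0     0     0 ]
R2 → R2 − 24/5·R3
  [ 1  0  0   3/4  -3/2  -3/2 ]
  [ 0  1  0   4/5     2   9/5 ]
  [ 0  0  1  -1/3   3/4     2 ]
  [ 0  0  0     0     0     0 ]

[[1, 0, 0, 3/4, -3/2, -3/2], [0, 1, 0, 4/5, 2, 9/5], [0, 0, 1, -1/3, 3/4, 2], [0, 0, 0, 0, 0, 0]]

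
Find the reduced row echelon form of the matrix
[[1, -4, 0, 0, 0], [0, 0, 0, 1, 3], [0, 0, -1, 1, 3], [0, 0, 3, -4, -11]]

r2 <-> r3
r2 → -1·r2
r4 → r4 − 3·r2
r4 → r4 + r3
r3 → r3 − 3·r4
r2 → r2 + 3·r4
r2 → r2 + r3

[[1, -4, 0, 0, 0], [0, 0, 1, 0, 0], [0, 0, 0, 1, 0], [0, 0, 0, 0, 1]]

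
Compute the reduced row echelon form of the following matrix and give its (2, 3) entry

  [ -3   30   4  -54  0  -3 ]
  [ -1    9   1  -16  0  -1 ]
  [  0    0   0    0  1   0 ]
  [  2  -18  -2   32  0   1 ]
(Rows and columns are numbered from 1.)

R1 ← -1/3·R1
  [  1  -10  -4/3   18  0   1 ]
  [ -1    9     1  -16  0  -1 ]
  [  0    0     0    0  1   0 ]
  [  2  -18    -2   32  0   1 ]
R2 ← R2 + R1
  [ 1  -10  -4/3  18  0  1 ]
  [ 0   -1  -1/3   2  0  0 ]
  [ 0    0     0   0  1  0 ]
  [ 2  -18    -2  32  0  1 ]
R4 ← R4 − 2·R1
  [ 1  -10  -4/3  18  0   1 ]
  [ 0   -1  -1/3   2  0   0 ]
  [ 0    0     0   0  1   0 ]
  [ 0    2   2/3  -4  0  -1 ]
R2 ← -1·R2
  [ 1  -10  -4/3  18  0   1 ]
  [ 0    1   1/3  -2  0   0 ]
  [ 0    0     0   0  1   0 ]
  [ 0    2   2/3  -4  0  -1 ]
R4 ← R4 − 2·R2
  [ 1  -10  -4/3  18  0   1 ]
  [ 0    1   1/3  -2  0   0 ]
  [ 0    0     0   0  1   0 ]
  [ 0    0     0   0  0  -1 ]
R4 ← -1·R4
  [ 1  -10  -4/3  18  0  1 ]
  [ 0    1   1/3  -2  0  0 ]
  [ 0    0     0   0  1  0 ]
  [ 0    0     0   0  0  1 ]
R1 ← R1 − R4
  [ 1  -10  -4/3  18  0  0 ]
  [ 0    1   1/3  -2  0  0 ]
  [ 0    0     0   0  1  0 ]
  [ 0    0     0   0  0  1 ]
R1 ← R1 + 10·R2
  [ 1  0    2  -2  0  0 ]
  [ 0  1  1/3  -2  0  0 ]
  [ 0  0    0   0  1  0 ]
  [ 0  0    0   0  0  1 ]

1/3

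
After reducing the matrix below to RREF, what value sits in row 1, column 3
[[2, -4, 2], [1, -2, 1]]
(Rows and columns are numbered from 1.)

Multiply R1 by 1/2.
Subtract R1 from R2.

1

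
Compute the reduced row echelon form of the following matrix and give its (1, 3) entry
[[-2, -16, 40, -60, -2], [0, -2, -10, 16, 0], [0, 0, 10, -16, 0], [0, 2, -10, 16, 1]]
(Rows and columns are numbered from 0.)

Multiply R1 by -1/2.
  [ 1   8  -20   30  1 ]
  [ 0  -2  -10   16  0 ]
  [ 0   0   10  -16  0 ]
  [ 0   2  -10   16  1 ]
Multiply R2 by -1/2.
  [ 1  8  -20   30  1 ]
  [ 0  1    5   -8  0 ]
  [ 0  0   10  -16  0 ]
  [ 0  2  -10   16  1 ]
Subtract 2 times R2 from R4.
  [ 1  8  -20   30  1 ]
  [ 0  1    5   -8  0 ]
  [ 0  0   10  -16  0 ]
  [ 0  0  -20   32  1 ]
Multiply R3 by 1/10.
  [ 1  8  -20    30  1 ]
  [ 0  1    5    -8  0 ]
  [ 0  0    1  -8/5  0 ]
  [ 0  0  -20    32  1 ]
Add 20 times R3 to R4.
  [ 1  8  -20    30  1 ]
  [ 0  1    5    -8  0 ]
  [ 0  0    1  -8/5  0 ]
  [ 0  0    0     0  1 ]
Subtract R4 from R1.
  [ 1  8  -20    30  0 ]
  [ 0  1    5    -8  0 ]
  [ 0  0    1  -8/5  0 ]
  [ 0  0    0     0  1 ]
Subtract 5 times R3 from R2.
  [ 1  8  -20    30  0 ]
  [ 0  1    0     0  0 ]
  [ 0  0    1  -8/5  0 ]
  [ 0  0    0     0  1 ]
Add 20 times R3 to R1.
  [ 1  8  0    -2  0 ]
  [ 0  1  0     0  0 ]
  [ 0  0  1  -8/5  0 ]
  [ 0  0  0     0  1 ]
Subtract 8 times R2 from R1.
  [ 1  0  0    -2  0 ]
  [ 0  1  0     0  0 ]
  [ 0  0  1  -8/5  0 ]
  [ 0  0  0     0  1 ]

0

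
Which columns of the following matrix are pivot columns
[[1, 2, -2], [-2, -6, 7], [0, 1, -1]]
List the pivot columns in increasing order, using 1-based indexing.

1, 2, 3

R2 ← R2 + 2·R1
  [ 1   2  -2 ]
  [ 0  -2   3 ]
  [ 0   1  -1 ]
R2 ← -1/2·R2
  [ 1  2    -2 ]
  [ 0  1  -3/2 ]
  [ 0  1    -1 ]
R3 ← R3 − R2
  [ 1  2    -2 ]
  [ 0  1  -3/2 ]
  [ 0  0   1/2 ]
R3 ← 2·R3
  [ 1  2    -2 ]
  [ 0  1  -3/2 ]
  [ 0  0     1 ]
R2 ← R2 + 3/2·R3
  [ 1  2  -2 ]
  [ 0  1   0 ]
  [ 0  0   1 ]
R1 ← R1 + 2·R3
  [ 1  2  0 ]
  [ 0  1  0 ]
  [ 0  0  1 ]
R1 ← R1 − 2·R2
  [ 1  0  0 ]
  [ 0  1  0 ]
  [ 0  0  1 ]
Pivot columns are the columns containing a leading 1.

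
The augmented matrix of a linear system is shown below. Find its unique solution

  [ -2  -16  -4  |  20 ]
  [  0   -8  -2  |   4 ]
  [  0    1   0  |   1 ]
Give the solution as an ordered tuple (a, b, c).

ρ1 := -1/2·ρ1
  [ 1   8   2  |  -10 ]
  [ 0  -8  -2  |    4 ]
  [ 0   1   0  |    1 ]
ρ2 := -1/8·ρ2
  [ 1  8    2  |   -10 ]
  [ 0  1  1/4  |  -1/2 ]
  [ 0  1    0  |     1 ]
ρ3 := ρ3 − ρ2
  [ 1  8     2  |   -10 ]
  [ 0  1   1/4  |  -1/2 ]
  [ 0  0  -1/4  |   3/2 ]
ρ3 := -4·ρ3
  [ 1  8    2  |   -10 ]
  [ 0  1  1/4  |  -1/2 ]
  [ 0  0    1  |    -6 ]
ρ2 := ρ2 − 1/4·ρ3
  [ 1  8  2  |  -10 ]
  [ 0  1  0  |    1 ]
  [ 0  0  1  |   -6 ]
ρ1 := ρ1 − 2·ρ3
  [ 1  8  0  |   2 ]
  [ 0  1  0  |   1 ]
  [ 0  0  1  |  -6 ]
ρ1 := ρ1 − 8·ρ2
  [ 1  0  0  |  -6 ]
  [ 0  1  0  |   1 ]
  [ 0  0  1  |  -6 ]
Reading off the last column: a = -6, b = 1, c = -6.

(-6, 1, -6)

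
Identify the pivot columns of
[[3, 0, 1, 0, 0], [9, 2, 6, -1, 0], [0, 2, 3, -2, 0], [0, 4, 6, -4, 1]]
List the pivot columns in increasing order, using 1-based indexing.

r1 -> 1/3·r1
  [ 1  0  1/3   0  0 ]
  [ 9  2    6  -1  0 ]
  [ 0  2    3  -2  0 ]
  [ 0  4    6  -4  1 ]
r2 -> r2 − 9·r1
  [ 1  0  1/3   0  0 ]
  [ 0  2    3  -1  0 ]
  [ 0  2    3  -2  0 ]
  [ 0  4    6  -4  1 ]
r2 -> 1/2·r2
  [ 1  0  1/3     0  0 ]
  [ 0  1  3/2  -1/2  0 ]
  [ 0  2    3    -2  0 ]
  [ 0  4    6    -4  1 ]
r3 -> r3 − 2·r2
  [ 1  0  1/3     0  0 ]
  [ 0  1  3/2  -1/2  0 ]
  [ 0  0    0    -1  0 ]
  [ 0  4    6    -4  1 ]
r4 -> r4 − 4·r2
  [ 1  0  1/3     0  0 ]
  [ 0  1  3/2  -1/2  0 ]
  [ 0  0    0    -1  0 ]
  [ 0  0    0    -2  1 ]
r3 -> -1·r3
  [ 1  0  1/3     0  0 ]
  [ 0  1  3/2  -1/2  0 ]
  [ 0  0    0     1  0 ]
  [ 0  0    0    -2  1 ]
r4 -> r4 + 2·r3
  [ 1  0  1/3     0  0 ]
  [ 0  1  3/2  -1/2  0 ]
  [ 0  0    0     1  0 ]
  [ 0  0    0     0  1 ]
r2 -> r2 + 1/2·r3
  [ 1  0  1/3  0  0 ]
  [ 0  1  3/2  0  0 ]
  [ 0  0    0  1  0 ]
  [ 0  0    0  0  1 ]
Pivot columns are the columns containing a leading 1.

1, 2, 4, 5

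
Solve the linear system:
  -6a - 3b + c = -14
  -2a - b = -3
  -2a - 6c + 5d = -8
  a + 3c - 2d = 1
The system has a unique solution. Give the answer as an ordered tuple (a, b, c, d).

Form the augmented matrix and row-reduce:
  [ -6  -3   1   0  |  -14 ]
  [ -2  -1   0   0  |   -3 ]
  [ -2   0  -6   5  |   -8 ]
  [  1   0   3  -2  |    1 ]
Multiply R1 by -1/6.
  [  1  1/2  -1/6   0  |  7/3 ]
  [ -2   -1     0   0  |   -3 ]
  [ -2    0    -6   5  |   -8 ]
  [  1    0     3  -2  |    1 ]
Add 2 times R1 to R2.
  [  1  1/2  -1/6   0  |  7/3 ]
  [  0    0  -1/3   0  |  5/3 ]
  [ -2    0    -6   5  |   -8 ]
  [  1    0     3  -2  |    1 ]
Add 2 times R1 to R3.
  [ 1  1/2   -1/6   0  |    7/3 ]
  [ 0    0   -1/3   0  |    5/3 ]
  [ 0    1  -19/3   5  |  -10/3 ]
  [ 1    0      3  -2  |      1 ]
Subtract R1 from R4.
  [ 1   1/2   -1/6   0  |    7/3 ]
  [ 0     0   -1/3   0  |    5/3 ]
  [ 0     1  -19/3   5  |  -10/3 ]
  [ 0  -1/2   19/6  -2  |   -4/3 ]
Swap R2 and R3.
  [ 1   1/2   -1/6   0  |    7/3 ]
  [ 0     1  -19/3   5  |  -10/3 ]
  [ 0     0   -1/3   0  |    5/3 ]
  [ 0  -1/2   19/6  -2  |   -4/3 ]
Add 1/2 times R2 to R4.
  [ 1  1/2   -1/6    0  |    7/3 ]
  [ 0    1  -19/3    5  |  -10/3 ]
  [ 0    0   -1/3    0  |    5/3 ]
  [ 0    0      0  1/2  |     -3 ]
Multiply R3 by -3.
  [ 1  1/2   -1/6    0  |    7/3 ]
  [ 0    1  -19/3    5  |  -10/3 ]
  [ 0    0      1    0  |     -5 ]
  [ 0    0      0  1/2  |     -3 ]
Multiply R4 by 2.
  [ 1  1/2   -1/6  0  |    7/3 ]
  [ 0    1  -19/3  5  |  -10/3 ]
  [ 0    0      1  0  |     -5 ]
  [ 0    0      0  1  |     -6 ]
Subtract 5 times R4 from R2.
  [ 1  1/2   -1/6  0  |   7/3 ]
  [ 0    1  -19/3  0  |  80/3 ]
  [ 0    0      1  0  |    -5 ]
  [ 0    0      0  1  |    -6 ]
Add 19/3 times R3 to R2.
  [ 1  1/2  -1/6  0  |  7/3 ]
  [ 0    1     0  0  |   -5 ]
  [ 0    0     1  0  |   -5 ]
  [ 0    0     0  1  |   -6 ]
Add 1/6 times R3 to R1.
  [ 1  1/2  0  0  |  3/2 ]
  [ 0    1  0  0  |   -5 ]
  [ 0    0  1  0  |   -5 ]
  [ 0    0  0  1  |   -6 ]
Subtract 1/2 times R2 from R1.
  [ 1  0  0  0  |   4 ]
  [ 0  1  0  0  |  -5 ]
  [ 0  0  1  0  |  -5 ]
  [ 0  0  0  1  |  -6 ]
Reading off the last column: a = 4, b = -5, c = -5, d = -6.

(4, -5, -5, -6)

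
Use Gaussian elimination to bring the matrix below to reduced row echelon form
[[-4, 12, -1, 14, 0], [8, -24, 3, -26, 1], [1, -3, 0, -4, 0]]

[[1, -3, 0, -4, 0], [0, 0, 1, 2, 0], [0, 0, 0, 0, 1]]

ρ1 -> -1/4·ρ1
  [ 1   -3  1/4  -7/2  0 ]
  [ 8  -24    3   -26  1 ]
  [ 1   -3    0    -4  0 ]
ρ2 -> ρ2 − 8·ρ1
  [ 1  -3  1/4  -7/2  0 ]
  [ 0   0    1     2  1 ]
  [ 1  -3    0    -4  0 ]
ρ3 -> ρ3 − ρ1
  [ 1  -3   1/4  -7/2  0 ]
  [ 0   0     1     2  1 ]
  [ 0   0  -1/4  -1/2  0 ]
ρ3 -> ρ3 + 1/4·ρ2
  [ 1  -3  1/4  -7/2    0 ]
  [ 0   0    1     2    1 ]
  [ 0   0    0     0  1/4 ]
ρ3 -> 4·ρ3
  [ 1  -3  1/4  -7/2  0 ]
  [ 0   0    1     2  1 ]
  [ 0   0    0     0  1 ]
ρ2 -> ρ2 − ρ3
  [ 1  -3  1/4  -7/2  0 ]
  [ 0   0    1     2  0 ]
  [ 0   0    0     0  1 ]
ρ1 -> ρ1 − 1/4·ρ2
  [ 1  -3  0  -4  0 ]
  [ 0   0  1   2  0 ]
  [ 0   0  0   0  1 ]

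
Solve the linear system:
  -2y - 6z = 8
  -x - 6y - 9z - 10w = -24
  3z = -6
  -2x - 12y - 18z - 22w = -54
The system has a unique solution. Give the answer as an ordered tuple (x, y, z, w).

Form the augmented matrix and row-reduce:
  [  0   -2   -6    0  |    8 ]
  [ -1   -6   -9  -10  |  -24 ]
  [  0    0    3    0  |   -6 ]
  [ -2  -12  -18  -22  |  -54 ]
R1 ↔ R2
  [ -1   -6   -9  -10  |  -24 ]
  [  0   -2   -6    0  |    8 ]
  [  0    0    3    0  |   -6 ]
  [ -2  -12  -18  -22  |  -54 ]
R1 ← -1·R1
  [  1    6    9   10  |   24 ]
  [  0   -2   -6    0  |    8 ]
  [  0    0    3    0  |   -6 ]
  [ -2  -12  -18  -22  |  -54 ]
R4 ← R4 + 2·R1
  [ 1   6   9  10  |  24 ]
  [ 0  -2  -6   0  |   8 ]
  [ 0   0   3   0  |  -6 ]
  [ 0   0   0  -2  |  -6 ]
R2 ← -1/2·R2
  [ 1  6  9  10  |  24 ]
  [ 0  1  3   0  |  -4 ]
  [ 0  0  3   0  |  -6 ]
  [ 0  0  0  -2  |  -6 ]
R3 ← 1/3·R3
  [ 1  6  9  10  |  24 ]
  [ 0  1  3   0  |  -4 ]
  [ 0  0  1   0  |  -2 ]
  [ 0  0  0  -2  |  -6 ]
R4 ← -1/2·R4
  [ 1  6  9  10  |  24 ]
  [ 0  1  3   0  |  -4 ]
  [ 0  0  1   0  |  -2 ]
  [ 0  0  0   1  |   3 ]
R1 ← R1 − 10·R4
  [ 1  6  9  0  |  -6 ]
  [ 0  1  3  0  |  -4 ]
  [ 0  0  1  0  |  -2 ]
  [ 0  0  0  1  |   3 ]
R2 ← R2 − 3·R3
  [ 1  6  9  0  |  -6 ]
  [ 0  1  0  0  |   2 ]
  [ 0  0  1  0  |  -2 ]
  [ 0  0  0  1  |   3 ]
R1 ← R1 − 9·R3
  [ 1  6  0  0  |  12 ]
  [ 0  1  0  0  |   2 ]
  [ 0  0  1  0  |  -2 ]
  [ 0  0  0  1  |   3 ]
R1 ← R1 − 6·R2
  [ 1  0  0  0  |   0 ]
  [ 0  1  0  0  |   2 ]
  [ 0  0  1  0  |  -2 ]
  [ 0  0  0  1  |   3 ]
Reading off the last column: x = 0, y = 2, z = -2, w = 3.

(0, 2, -2, 3)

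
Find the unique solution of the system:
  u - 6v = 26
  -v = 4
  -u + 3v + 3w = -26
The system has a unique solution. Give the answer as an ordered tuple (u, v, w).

Form the augmented matrix and row-reduce:
  [  1  -6  0  |   26 ]
  [  0  -1  0  |    4 ]
  [ -1   3  3  |  -26 ]
R3 -> R3 + R1
R2 -> -1·R2
R3 -> R3 + 3·R2
R3 -> 1/3·R3
R1 -> R1 + 6·R2
Reading off the last column: u = 2, v = -4, w = -4.

(2, -4, -4)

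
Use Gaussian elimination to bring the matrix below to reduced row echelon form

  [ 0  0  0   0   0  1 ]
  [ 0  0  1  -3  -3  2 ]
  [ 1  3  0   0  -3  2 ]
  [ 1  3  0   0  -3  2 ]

[[1, 3, 0, 0, -3, 0], [0, 0, 1, -3, -3, 0], [0, 0, 0, 0, 0, 1], [0, 0, 0, 0, 0, 0]]

Swap ρ1 and ρ3.
  [ 1  3  0   0  -3  2 ]
  [ 0  0  1  -3  -3  2 ]
  [ 0  0  0   0   0  1 ]
  [ 1  3  0   0  -3  2 ]
Subtract ρ1 from ρ4.
  [ 1  3  0   0  -3  2 ]
  [ 0  0  1  -3  -3  2 ]
  [ 0  0  0   0   0  1 ]
  [ 0  0  0   0   0  0 ]
Subtract 2 times ρ3 from ρ2.
  [ 1  3  0   0  -3  2 ]
  [ 0  0  1  -3  -3  0 ]
  [ 0  0  0   0   0  1 ]
  [ 0  0  0   0   0  0 ]
Subtract 2 times ρ3 from ρ1.
  [ 1  3  0   0  -3  0 ]
  [ 0  0  1  -3  -3  0 ]
  [ 0  0  0   0   0  1 ]
  [ 0  0  0   0   0  0 ]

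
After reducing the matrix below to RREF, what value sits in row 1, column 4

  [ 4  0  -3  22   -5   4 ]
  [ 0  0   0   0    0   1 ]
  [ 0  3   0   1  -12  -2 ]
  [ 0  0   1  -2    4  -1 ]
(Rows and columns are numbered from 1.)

R1 := 1/4·R1
  [ 1  0  -3/4  11/2  -5/4   1 ]
  [ 0  0     0     0     0   1 ]
  [ 0  3     0     1   -12  -2 ]
  [ 0  0     1    -2     4  -1 ]
R2 <-> R3
  [ 1  0  -3/4  11/2  -5/4   1 ]
  [ 0  3     0     1   -12  -2 ]
  [ 0  0     0     0     0   1 ]
  [ 0  0     1    -2     4  -1 ]
R2 := 1/3·R2
  [ 1  0  -3/4  11/2  -5/4     1 ]
  [ 0  1     0   1/3    -4  -2/3 ]
  [ 0  0     0     0     0     1 ]
  [ 0  0     1    -2     4    -1 ]
R3 <-> R4
  [ 1  0  -3/4  11/2  -5/4     1 ]
  [ 0  1     0   1/3    -4  -2/3 ]
  [ 0  0     1    -2     4    -1 ]
  [ 0  0     0     0     0     1 ]
R3 := R3 + R4
  [ 1  0  -3/4  11/2  -5/4     1 ]
  [ 0  1     0   1/3    -4  -2/3 ]
  [ 0  0     1    -2     4     0 ]
  [ 0  0     0     0     0     1 ]
R2 := R2 + 2/3·R4
  [ 1  0  -3/4  11/2  -5/4  1 ]
  [ 0  1     0   1/3    -4  0 ]
  [ 0  0     1    -2     4  0 ]
  [ 0  0     0     0     0  1 ]
R1 := R1 − R4
  [ 1  0  -3/4  11/2  -5/4  0 ]
  [ 0  1     0   1/3    -4  0 ]
  [ 0  0     1    -2     4  0 ]
  [ 0  0     0     0     0  1 ]
R1 := R1 + 3/4·R3
  [ 1  0  0    4  7/4  0 ]
  [ 0  1  0  1/3   -4  0 ]
  [ 0  0  1   -2    4  0 ]
  [ 0  0  0    0    0  1 ]

4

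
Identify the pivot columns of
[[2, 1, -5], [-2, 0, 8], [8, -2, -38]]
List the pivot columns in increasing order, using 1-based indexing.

1, 2

ρ1 := 1/2·ρ1
ρ2 := ρ2 + 2·ρ1
ρ3 := ρ3 − 8·ρ1
ρ3 := ρ3 + 6·ρ2
ρ1 := ρ1 − 1/2·ρ2
Pivot columns are the columns containing a leading 1.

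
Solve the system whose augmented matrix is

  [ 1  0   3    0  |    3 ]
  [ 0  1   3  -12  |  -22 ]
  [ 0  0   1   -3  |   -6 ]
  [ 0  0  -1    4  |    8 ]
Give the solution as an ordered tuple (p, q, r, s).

ρ4 -> ρ4 + ρ3
  [ 1  0  3    0  |    3 ]
  [ 0  1  3  -12  |  -22 ]
  [ 0  0  1   -3  |   -6 ]
  [ 0  0  0    1  |    2 ]
ρ3 -> ρ3 + 3·ρ4
  [ 1  0  3    0  |    3 ]
  [ 0  1  3  -12  |  -22 ]
  [ 0  0  1    0  |    0 ]
  [ 0  0  0    1  |    2 ]
ρ2 -> ρ2 + 12·ρ4
  [ 1  0  3  0  |  3 ]
  [ 0  1  3  0  |  2 ]
  [ 0  0  1  0  |  0 ]
  [ 0  0  0  1  |  2 ]
ρ2 -> ρ2 − 3·ρ3
  [ 1  0  3  0  |  3 ]
  [ 0  1  0  0  |  2 ]
  [ 0  0  1  0  |  0 ]
  [ 0  0  0  1  |  2 ]
ρ1 -> ρ1 − 3·ρ3
  [ 1  0  0  0  |  3 ]
  [ 0  1  0  0  |  2 ]
  [ 0  0  1  0  |  0 ]
  [ 0  0  0  1  |  2 ]
Reading off the last column: p = 3, q = 2, r = 0, s = 2.

(3, 2, 0, 2)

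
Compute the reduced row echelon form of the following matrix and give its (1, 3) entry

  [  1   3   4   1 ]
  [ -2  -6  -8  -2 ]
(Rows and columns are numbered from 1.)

R2 -> R2 + 2·R1
  [ 1  3  4  1 ]
  [ 0  0  0  0 ]

4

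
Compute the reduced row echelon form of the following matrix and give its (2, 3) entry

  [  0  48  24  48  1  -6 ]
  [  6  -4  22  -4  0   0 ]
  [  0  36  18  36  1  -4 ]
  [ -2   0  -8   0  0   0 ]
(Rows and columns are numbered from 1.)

Swap r1 and r2.
Multiply r1 by 1/6.
Add 2 times r1 to r4.
Multiply r2 by 1/48.
Subtract 36 times r2 from r3.
Add 4/3 times r2 to r4.
Multiply r3 by 4.
Subtract 1/36 times r3 from r4.
Multiply r4 by -9/2.
Subtract 2 times r4 from r3.
Add 1/8 times r4 to r2.
Subtract 1/48 times r3 from r2.
Add 2/3 times r2 to r1.

1/2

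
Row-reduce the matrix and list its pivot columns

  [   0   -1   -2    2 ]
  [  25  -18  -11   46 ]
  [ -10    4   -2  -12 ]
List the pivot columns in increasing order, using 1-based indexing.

Swap R1 and R2.
Multiply R1 by 1/25.
Add 10 times R1 to R3.
Multiply R2 by -1.
Add 16/5 times R2 to R3.
Add 18/25 times R2 to R1.
Pivot columns are the columns containing a leading 1.

1, 2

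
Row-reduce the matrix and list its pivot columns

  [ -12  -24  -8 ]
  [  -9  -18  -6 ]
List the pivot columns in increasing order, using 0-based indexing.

0

R1 → -1/12·R1
  [  1    2  2/3 ]
  [ -9  -18   -6 ]
R2 → R2 + 9·R1
  [ 1  2  2/3 ]
  [ 0  0    0 ]
Pivot columns are the columns containing a leading 1.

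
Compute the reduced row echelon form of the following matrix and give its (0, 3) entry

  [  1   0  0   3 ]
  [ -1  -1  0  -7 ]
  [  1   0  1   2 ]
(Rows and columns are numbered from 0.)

R2 -> R2 + R1
  [ 1   0  0   3 ]
  [ 0  -1  0  -4 ]
  [ 1   0  1   2 ]
R3 -> R3 − R1
  [ 1   0  0   3 ]
  [ 0  -1  0  -4 ]
  [ 0   0  1  -1 ]
R2 -> -1·R2
  [ 1  0  0   3 ]
  [ 0  1  0   4 ]
  [ 0  0  1  -1 ]

3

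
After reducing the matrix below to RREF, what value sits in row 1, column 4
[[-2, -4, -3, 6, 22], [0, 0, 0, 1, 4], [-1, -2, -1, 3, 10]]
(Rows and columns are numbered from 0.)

-2

ρ1 ← -1/2·ρ1
  [  1   2  3/2  -3  -11 ]
  [  0   0    0   1    4 ]
  [ -1  -2   -1   3   10 ]
ρ3 ← ρ3 + ρ1
  [ 1  2  3/2  -3  -11 ]
  [ 0  0    0   1    4 ]
  [ 0  0  1/2   0   -1 ]
ρ2 ↔ ρ3
  [ 1  2  3/2  -3  -11 ]
  [ 0  0  1/2   0   -1 ]
  [ 0  0    0   1    4 ]
ρ2 ← 2·ρ2
  [ 1  2  3/2  -3  -11 ]
  [ 0  0    1   0   -2 ]
  [ 0  0    0   1    4 ]
ρ1 ← ρ1 + 3·ρ3
  [ 1  2  3/2  0   1 ]
  [ 0  0    1  0  -2 ]
  [ 0  0    0  1   4 ]
ρ1 ← ρ1 − 3/2·ρ2
  [ 1  2  0  0   4 ]
  [ 0  0  1  0  -2 ]
  [ 0  0  0  1   4 ]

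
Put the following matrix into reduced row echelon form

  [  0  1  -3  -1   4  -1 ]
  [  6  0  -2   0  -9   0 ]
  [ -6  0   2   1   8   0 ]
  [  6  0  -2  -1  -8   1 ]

r1 <=> r2
r1 ← 1/6·r1
r3 ← r3 + 6·r1
r4 ← r4 − 6·r1
r4 ← r4 + r3
r2 ← r2 + r4
r2 ← r2 + r3

[[1, 0, -1/3, 0, -3/2, 0], [0, 1, -3, 0, 3, 0], [0, 0, 0, 1, -1, 0], [0, 0, 0, 0, 0, 1]]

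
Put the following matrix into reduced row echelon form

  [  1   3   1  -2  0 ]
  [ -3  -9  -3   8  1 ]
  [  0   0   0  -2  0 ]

[[1, 3, 1, 0, 0], [0, 0, 0, 1, 0], [0, 0, 0, 0, 1]]

Add 3 times r1 to r2.
  [ 1  3  1  -2  0 ]
  [ 0  0  0   2  1 ]
  [ 0  0  0  -2  0 ]
Multiply r2 by 1/2.
  [ 1  3  1  -2    0 ]
  [ 0  0  0   1  1/2 ]
  [ 0  0  0  -2    0 ]
Add 2 times r2 to r3.
  [ 1  3  1  -2    0 ]
  [ 0  0  0   1  1/2 ]
  [ 0  0  0   0    1 ]
Subtract 1/2 times r3 from r2.
  [ 1  3  1  -2  0 ]
  [ 0  0  0   1  0 ]
  [ 0  0  0   0  1 ]
Add 2 times r2 to r1.
  [ 1  3  1  0  0 ]
  [ 0  0  0  1  0 ]
  [ 0  0  0  0  1 ]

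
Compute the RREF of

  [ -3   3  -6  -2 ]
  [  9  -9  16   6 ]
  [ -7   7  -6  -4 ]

[[1, -1, 0, 0], [0, 0, 1, 0], [0, 0, 0, 1]]

ρ1 := -1/3·ρ1
  [  1  -1   2  2/3 ]
  [  9  -9  16    6 ]
  [ -7   7  -6   -4 ]
ρ2 := ρ2 − 9·ρ1
  [  1  -1   2  2/3 ]
  [  0   0  -2    0 ]
  [ -7   7  -6   -4 ]
ρ3 := ρ3 + 7·ρ1
  [ 1  -1   2  2/3 ]
  [ 0   0  -2    0 ]
  [ 0   0   8  2/3 ]
ρ2 := -1/2·ρ2
  [ 1  -1  2  2/3 ]
  [ 0   0  1    0 ]
  [ 0   0  8  2/3 ]
ρ3 := ρ3 − 8·ρ2
  [ 1  -1  2  2/3 ]
  [ 0   0  1    0 ]
  [ 0   0  0  2/3 ]
ρ3 := 3/2·ρ3
  [ 1  -1  2  2/3 ]
  [ 0   0  1    0 ]
  [ 0   0  0    1 ]
ρ1 := ρ1 − 2/3·ρ3
  [ 1  -1  2  0 ]
  [ 0   0  1  0 ]
  [ 0   0  0  1 ]
ρ1 := ρ1 − 2·ρ2
  [ 1  -1  0  0 ]
  [ 0   0  1  0 ]
  [ 0   0  0  1 ]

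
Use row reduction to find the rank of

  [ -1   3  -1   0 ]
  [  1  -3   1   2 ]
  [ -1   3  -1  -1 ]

r1 ← -1·r1
  [  1  -3   1   0 ]
  [  1  -3   1   2 ]
  [ -1   3  -1  -1 ]
r2 ← r2 − r1
  [  1  -3   1   0 ]
  [  0   0   0   2 ]
  [ -1   3  -1  -1 ]
r3 ← r3 + r1
  [ 1  -3  1   0 ]
  [ 0   0  0   2 ]
  [ 0   0  0  -1 ]
r2 ← 1/2·r2
  [ 1  -3  1   0 ]
  [ 0   0  0   1 ]
  [ 0   0  0  -1 ]
r3 ← r3 + r2
  [ 1  -3  1  0 ]
  [ 0   0  0  1 ]
  [ 0   0  0  0 ]
The reduced form has 2 nonzero rows.

rank = 2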